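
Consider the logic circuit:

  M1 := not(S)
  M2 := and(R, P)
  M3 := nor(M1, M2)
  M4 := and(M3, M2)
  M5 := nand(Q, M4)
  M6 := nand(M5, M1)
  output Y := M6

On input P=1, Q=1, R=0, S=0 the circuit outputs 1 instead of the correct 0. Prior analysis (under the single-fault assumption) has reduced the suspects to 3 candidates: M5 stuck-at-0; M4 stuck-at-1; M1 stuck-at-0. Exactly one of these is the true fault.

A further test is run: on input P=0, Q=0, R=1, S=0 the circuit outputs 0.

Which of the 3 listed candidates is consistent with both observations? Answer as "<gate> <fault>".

M4 stuck-at-1

Evaluate each candidate on input P=0, Q=0, R=1, S=0:
  M5 stuck-at-0: M1=1, M2=0, M3=0, M4=0, M5=0 [stuck-at-0], M6=1 → 1 — eliminated
  M4 stuck-at-1: M1=1, M2=0, M3=0, M4=1 [stuck-at-1], M5=1, M6=0 → 0 — matches
  M1 stuck-at-0: M1=0 [stuck-at-0], M2=0, M3=1, M4=0, M5=1, M6=1 → 1 — eliminated
Only M4 stuck-at-1 reproduces the observed 0.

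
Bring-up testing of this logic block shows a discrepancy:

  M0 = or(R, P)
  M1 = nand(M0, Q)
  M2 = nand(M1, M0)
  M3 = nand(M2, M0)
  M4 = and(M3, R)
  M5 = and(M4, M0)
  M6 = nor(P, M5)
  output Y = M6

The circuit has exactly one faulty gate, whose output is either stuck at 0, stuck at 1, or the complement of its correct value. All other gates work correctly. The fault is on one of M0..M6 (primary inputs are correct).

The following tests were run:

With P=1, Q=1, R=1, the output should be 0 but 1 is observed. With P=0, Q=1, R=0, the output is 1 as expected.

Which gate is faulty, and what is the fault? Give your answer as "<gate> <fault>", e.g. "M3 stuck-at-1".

Fault-free values for test 1 (P=1, Q=1, R=1): M0=1, M1=0, M2=1, M3=0, M4=0, M5=0, M6=0, giving Y=0. Observed 1.
Test 1: faults giving observed 1 are {M6 stuck-at-1, M6 inverted output}.
Test 2 (P=0, Q=1, R=0): fault-free M0=0, M1=1, M2=1, M3=1, M4=0, M5=0, M6=1 → 1; observed 1. Eliminates M6 inverted output.
Only M6 stuck-at-1 is consistent with every test.

M6 stuck-at-1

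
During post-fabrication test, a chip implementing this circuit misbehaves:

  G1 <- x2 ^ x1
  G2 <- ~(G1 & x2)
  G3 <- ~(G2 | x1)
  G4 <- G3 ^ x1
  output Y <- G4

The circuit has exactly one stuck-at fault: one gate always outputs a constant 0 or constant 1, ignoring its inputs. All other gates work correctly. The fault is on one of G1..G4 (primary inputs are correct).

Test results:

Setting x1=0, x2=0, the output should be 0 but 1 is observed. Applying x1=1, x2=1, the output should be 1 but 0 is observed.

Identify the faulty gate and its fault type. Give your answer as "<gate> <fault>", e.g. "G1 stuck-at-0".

Fault-free values for test 1 (x1=0, x2=0): G1=0, G2=1, G3=0, G4=0, giving Y=0. Observed 1.
Test 1: faults giving observed 1 are {G2 stuck-at-0, G3 stuck-at-1, G4 stuck-at-1}.
Test 2 (x1=1, x2=1): fault-free G1=0, G2=1, G3=0, G4=1 → 1; observed 0. Eliminates G2 stuck-at-0, G4 stuck-at-1.
Only G3 stuck-at-1 is consistent with every test.

G3 stuck-at-1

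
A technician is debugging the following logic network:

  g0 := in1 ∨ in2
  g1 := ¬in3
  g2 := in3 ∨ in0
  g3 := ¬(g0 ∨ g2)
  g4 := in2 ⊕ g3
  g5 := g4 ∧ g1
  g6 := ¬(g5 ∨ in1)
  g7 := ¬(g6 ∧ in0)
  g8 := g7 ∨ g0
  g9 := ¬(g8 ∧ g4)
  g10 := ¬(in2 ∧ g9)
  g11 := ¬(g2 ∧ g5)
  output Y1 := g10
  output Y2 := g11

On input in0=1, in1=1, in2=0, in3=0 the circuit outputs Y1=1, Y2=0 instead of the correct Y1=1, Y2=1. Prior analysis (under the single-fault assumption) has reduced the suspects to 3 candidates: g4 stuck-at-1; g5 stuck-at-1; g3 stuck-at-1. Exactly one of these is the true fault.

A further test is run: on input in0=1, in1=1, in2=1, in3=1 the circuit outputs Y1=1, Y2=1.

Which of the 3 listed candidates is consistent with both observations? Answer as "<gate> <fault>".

Evaluate each candidate on input in0=1, in1=1, in2=1, in3=1:
  g4 stuck-at-1: g0=1, g1=0, g2=1, g3=0, g4=1 [stuck-at-1], g5=0, g6=0, g7=1, g8=1, g9=0, g10=1, g11=1 → Y1=1, Y2=1 — matches
  g5 stuck-at-1: g0=1, g1=0, g2=1, g3=0, g4=1, g5=1 [stuck-at-1], g6=0, g7=1, g8=1, g9=0, g10=1, g11=0 → Y1=1, Y2=0 — eliminated
  g3 stuck-at-1: g0=1, g1=0, g2=1, g3=1 [stuck-at-1], g4=0, g5=0, g6=0, g7=1, g8=1, g9=1, g10=0, g11=1 → Y1=0, Y2=1 — eliminated
Only g4 stuck-at-1 reproduces the observed Y1=1, Y2=1.

g4 stuck-at-1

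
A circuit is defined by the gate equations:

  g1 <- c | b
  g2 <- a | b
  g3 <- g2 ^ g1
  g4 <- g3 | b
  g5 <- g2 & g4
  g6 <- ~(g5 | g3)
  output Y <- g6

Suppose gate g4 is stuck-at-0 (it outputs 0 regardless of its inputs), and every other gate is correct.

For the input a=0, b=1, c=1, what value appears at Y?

Propagate with g4 forced: g1=1, g2=1, g3=0, g4=0 [stuck-at-0], g5=0, g6=1.
So Y = 1. (Without the fault it would be 0.)

1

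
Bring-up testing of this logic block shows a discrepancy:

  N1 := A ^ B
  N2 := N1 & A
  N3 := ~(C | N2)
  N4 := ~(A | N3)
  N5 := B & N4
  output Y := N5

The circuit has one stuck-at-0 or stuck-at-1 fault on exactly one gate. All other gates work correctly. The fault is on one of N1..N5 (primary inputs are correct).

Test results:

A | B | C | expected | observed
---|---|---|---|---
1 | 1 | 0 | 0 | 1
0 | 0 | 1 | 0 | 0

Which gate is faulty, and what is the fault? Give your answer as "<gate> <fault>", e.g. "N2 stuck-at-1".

Fault-free values for test 1 (A=1, B=1, C=0): N1=0, N2=0, N3=1, N4=0, N5=0, giving Y=0. Observed 1.
Test 1: faults giving observed 1 are {N4 stuck-at-1, N5 stuck-at-1}.
Test 2 (A=0, B=0, C=1): fault-free N1=0, N2=0, N3=0, N4=1, N5=0 → 0; observed 0. Eliminates N5 stuck-at-1.
Only N4 stuck-at-1 is consistent with every test.

N4 stuck-at-1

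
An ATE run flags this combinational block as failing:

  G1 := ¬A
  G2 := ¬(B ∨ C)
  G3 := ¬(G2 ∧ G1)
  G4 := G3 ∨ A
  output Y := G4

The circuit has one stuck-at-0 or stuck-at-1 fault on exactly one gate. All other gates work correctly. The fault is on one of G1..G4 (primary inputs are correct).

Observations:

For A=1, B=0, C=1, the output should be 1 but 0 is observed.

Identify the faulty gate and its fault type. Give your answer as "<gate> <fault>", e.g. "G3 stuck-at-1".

G4 stuck-at-0

Fault-free values for test 1 (A=1, B=0, C=1): G1=0, G2=0, G3=1, G4=1, giving Y=1. Observed 0.
Test 1: faults giving observed 0 are {G4 stuck-at-0}.
Only G4 stuck-at-0 is consistent with every test.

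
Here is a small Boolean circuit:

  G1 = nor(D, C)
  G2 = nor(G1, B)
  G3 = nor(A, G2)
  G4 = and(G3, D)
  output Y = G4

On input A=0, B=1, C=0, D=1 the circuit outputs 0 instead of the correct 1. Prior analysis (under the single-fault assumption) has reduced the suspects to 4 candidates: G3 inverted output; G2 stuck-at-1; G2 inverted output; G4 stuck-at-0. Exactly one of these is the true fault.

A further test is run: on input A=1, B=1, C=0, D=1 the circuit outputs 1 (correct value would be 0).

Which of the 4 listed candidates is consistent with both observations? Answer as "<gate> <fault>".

G3 inverted output

Evaluate each candidate on input A=1, B=1, C=0, D=1:
  G3 inverted output: G1=0, G2=0, G3=1 [inverted output], G4=1 → 1 — matches
  G2 stuck-at-1: G1=0, G2=1 [stuck-at-1], G3=0, G4=0 → 0 — eliminated
  G2 inverted output: G1=0, G2=1 [inverted output], G3=0, G4=0 → 0 — eliminated
  G4 stuck-at-0: G1=0, G2=0, G3=0, G4=0 [stuck-at-0] → 0 — eliminated
Only G3 inverted output reproduces the observed 1.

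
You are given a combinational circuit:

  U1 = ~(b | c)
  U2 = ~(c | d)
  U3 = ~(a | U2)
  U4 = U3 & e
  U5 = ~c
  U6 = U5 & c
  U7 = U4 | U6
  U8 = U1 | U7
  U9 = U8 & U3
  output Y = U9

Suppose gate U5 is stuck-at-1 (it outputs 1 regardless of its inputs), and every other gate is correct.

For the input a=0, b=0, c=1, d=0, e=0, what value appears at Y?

1

Propagate with U5 forced: U1=0, U2=0, U3=1, U4=0, U5=1 [stuck-at-1], U6=1, U7=1, U8=1, U9=1.
So Y = 1. (Without the fault it would be 0.)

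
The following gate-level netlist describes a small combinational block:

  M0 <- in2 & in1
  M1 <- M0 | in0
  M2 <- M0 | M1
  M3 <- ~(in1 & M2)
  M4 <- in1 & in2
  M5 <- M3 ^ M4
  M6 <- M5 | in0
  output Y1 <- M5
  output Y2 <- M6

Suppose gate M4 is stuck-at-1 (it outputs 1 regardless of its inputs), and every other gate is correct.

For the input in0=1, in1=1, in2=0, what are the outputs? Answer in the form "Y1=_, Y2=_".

Y1=1, Y2=1

Propagate with M4 forced: M0=0, M1=1, M2=1, M3=0, M4=1 [stuck-at-1], M5=1, M6=1.
So the outputs are Y1=1, Y2=1. (Without the fault they would be Y1=0, Y2=1.)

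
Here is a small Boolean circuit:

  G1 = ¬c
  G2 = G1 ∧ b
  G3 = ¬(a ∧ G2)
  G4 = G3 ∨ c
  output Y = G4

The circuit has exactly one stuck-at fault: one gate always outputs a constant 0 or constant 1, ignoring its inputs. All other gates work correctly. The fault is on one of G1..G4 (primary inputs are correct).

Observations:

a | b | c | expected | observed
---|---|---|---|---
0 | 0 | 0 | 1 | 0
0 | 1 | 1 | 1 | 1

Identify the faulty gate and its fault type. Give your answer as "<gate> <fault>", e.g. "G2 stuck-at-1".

G3 stuck-at-0

Fault-free values for test 1 (a=0, b=0, c=0): G1=1, G2=0, G3=1, G4=1, giving Y=1. Observed 0.
Test 1: faults giving observed 0 are {G3 stuck-at-0, G4 stuck-at-0}.
Test 2 (a=0, b=1, c=1): fault-free G1=0, G2=0, G3=1, G4=1 → 1; observed 1. Eliminates G4 stuck-at-0.
Only G3 stuck-at-0 is consistent with every test.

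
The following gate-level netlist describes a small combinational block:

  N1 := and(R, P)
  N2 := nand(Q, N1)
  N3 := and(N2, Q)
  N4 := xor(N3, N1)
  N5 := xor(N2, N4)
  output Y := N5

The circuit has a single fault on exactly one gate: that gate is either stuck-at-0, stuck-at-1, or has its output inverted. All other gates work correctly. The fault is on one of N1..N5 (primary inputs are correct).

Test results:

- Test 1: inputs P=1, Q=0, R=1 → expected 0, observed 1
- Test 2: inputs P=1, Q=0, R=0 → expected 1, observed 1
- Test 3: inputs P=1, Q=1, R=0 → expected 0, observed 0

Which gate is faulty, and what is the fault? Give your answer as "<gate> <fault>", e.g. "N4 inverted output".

N1 stuck-at-0

Fault-free values for test 1 (P=1, Q=0, R=1): N1=1, N2=1, N3=0, N4=1, N5=0, giving Y=0. Observed 1.
Test 1: faults giving observed 1 are {N1 stuck-at-0, N1 inverted output, N2 stuck-at-0, N2 inverted output, N3 stuck-at-1, N3 inverted output, N4 stuck-at-0, N4 inverted output, N5 stuck-at-1, N5 inverted output}.
Test 2 (P=1, Q=0, R=0): fault-free N1=0, N2=1, N3=0, N4=0, N5=1 → 1; observed 1. Eliminates N1 inverted output, N2 stuck-at-0, N2 inverted output, N3 stuck-at-1, N3 inverted output, N4 inverted output, N5 inverted output.
Test 3 (P=1, Q=1, R=0): fault-free N1=0, N2=1, N3=1, N4=1, N5=0 → 0; observed 0. Eliminates N4 stuck-at-0, N5 stuck-at-1.
Only N1 stuck-at-0 is consistent with every test.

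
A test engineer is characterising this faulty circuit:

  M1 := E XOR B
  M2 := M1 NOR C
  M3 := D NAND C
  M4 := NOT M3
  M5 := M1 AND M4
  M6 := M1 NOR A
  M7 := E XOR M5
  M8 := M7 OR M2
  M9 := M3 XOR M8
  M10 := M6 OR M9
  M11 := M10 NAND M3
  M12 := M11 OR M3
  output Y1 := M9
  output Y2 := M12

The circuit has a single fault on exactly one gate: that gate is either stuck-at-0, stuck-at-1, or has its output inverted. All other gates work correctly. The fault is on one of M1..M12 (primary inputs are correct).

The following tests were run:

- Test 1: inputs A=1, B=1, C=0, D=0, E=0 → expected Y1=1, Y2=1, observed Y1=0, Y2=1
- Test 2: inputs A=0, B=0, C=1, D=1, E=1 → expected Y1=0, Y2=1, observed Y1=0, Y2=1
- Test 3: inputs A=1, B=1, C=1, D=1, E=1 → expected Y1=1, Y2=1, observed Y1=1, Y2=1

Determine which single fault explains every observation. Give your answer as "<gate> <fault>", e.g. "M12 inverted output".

M4 stuck-at-1

Fault-free values for test 1 (A=1, B=1, C=0, D=0, E=0): M1=1, M2=0, M3=1, M4=0, M5=0, M6=0, M7=0, M8=0, M9=1, M10=1, M11=0, M12=1, giving Y1=1, Y2=1. Observed Y1=0, Y2=1.
Test 1: faults giving observed Y1=0, Y2=1 are {M1 stuck-at-0, M1 inverted output, M2 stuck-at-1, M2 inverted output, M4 stuck-at-1, M4 inverted output, M5 stuck-at-1, M5 inverted output, M7 stuck-at-1, M7 inverted output, M8 stuck-at-1, M8 inverted output, M9 stuck-at-0, M9 inverted output}.
Test 2 (A=0, B=0, C=1, D=1, E=1): fault-free M1=1, M2=0, M3=0, M4=1, M5=1, M6=0, M7=0, M8=0, M9=0, M10=0, M11=1, M12=1 → Y1=0, Y2=1; observed Y1=0, Y2=1. Eliminates M1 stuck-at-0, M1 inverted output, M2 stuck-at-1, M2 inverted output, M4 inverted output, M5 inverted output, M7 stuck-at-1, M7 inverted output, M8 stuck-at-1, M8 inverted output, M9 inverted output.
Test 3 (A=1, B=1, C=1, D=1, E=1): fault-free M1=0, M2=0, M3=0, M4=1, M5=0, M6=0, M7=1, M8=1, M9=1, M10=1, M11=1, M12=1 → Y1=1, Y2=1; observed Y1=1, Y2=1. Eliminates M5 stuck-at-1, M9 stuck-at-0.
Only M4 stuck-at-1 is consistent with every test.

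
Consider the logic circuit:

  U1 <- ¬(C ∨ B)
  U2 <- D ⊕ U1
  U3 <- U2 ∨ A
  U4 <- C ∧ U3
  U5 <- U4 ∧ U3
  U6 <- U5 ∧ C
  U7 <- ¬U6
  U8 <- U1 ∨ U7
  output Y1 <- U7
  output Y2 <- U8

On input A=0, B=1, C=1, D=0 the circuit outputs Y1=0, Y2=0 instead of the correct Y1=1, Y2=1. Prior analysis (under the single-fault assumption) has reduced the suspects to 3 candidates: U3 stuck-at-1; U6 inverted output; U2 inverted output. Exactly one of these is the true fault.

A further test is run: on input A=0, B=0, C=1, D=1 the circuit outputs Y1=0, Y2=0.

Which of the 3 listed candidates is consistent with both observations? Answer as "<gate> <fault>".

Evaluate each candidate on input A=0, B=0, C=1, D=1:
  U3 stuck-at-1: U1=0, U2=1, U3=1 [stuck-at-1], U4=1, U5=1, U6=1, U7=0, U8=0 → Y1=0, Y2=0 — matches
  U6 inverted output: U1=0, U2=1, U3=1, U4=1, U5=1, U6=0 [inverted output], U7=1, U8=1 → Y1=1, Y2=1 — eliminated
  U2 inverted output: U1=0, U2=0 [inverted output], U3=0, U4=0, U5=0, U6=0, U7=1, U8=1 → Y1=1, Y2=1 — eliminated
Only U3 stuck-at-1 reproduces the observed Y1=0, Y2=0.

U3 stuck-at-1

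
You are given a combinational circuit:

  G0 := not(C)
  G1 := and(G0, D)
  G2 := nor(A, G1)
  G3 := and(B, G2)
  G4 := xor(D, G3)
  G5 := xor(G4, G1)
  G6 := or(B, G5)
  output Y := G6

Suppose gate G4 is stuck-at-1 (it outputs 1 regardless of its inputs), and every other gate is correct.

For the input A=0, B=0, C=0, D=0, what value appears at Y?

Propagate with G4 forced: G0=1, G1=0, G2=1, G3=0, G4=1 [stuck-at-1], G5=1, G6=1.
So Y = 1. (Without the fault it would be 0.)

1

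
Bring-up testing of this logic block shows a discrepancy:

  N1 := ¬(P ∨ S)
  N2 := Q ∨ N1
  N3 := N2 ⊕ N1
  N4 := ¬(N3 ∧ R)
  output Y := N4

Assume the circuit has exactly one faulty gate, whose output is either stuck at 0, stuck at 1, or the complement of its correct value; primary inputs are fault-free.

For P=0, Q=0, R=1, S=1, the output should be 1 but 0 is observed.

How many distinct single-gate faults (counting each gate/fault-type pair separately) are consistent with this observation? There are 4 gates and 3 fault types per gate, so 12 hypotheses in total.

Fault-free: N1=0, N2=0, N3=0, N4=1 → 1. Observed 0.
  N1 stuck-at-0: output 1 ✗
  N1 stuck-at-1: output 1 ✗
  N1 inverted output: output 1 ✗
  N2 stuck-at-0: output 1 ✗
  N2 stuck-at-1: output 0 ✓
  N2 inverted output: output 0 ✓
  N3 stuck-at-0: output 1 ✗
  N3 stuck-at-1: output 0 ✓
  N3 inverted output: output 0 ✓
  N4 stuck-at-0: output 0 ✓
  N4 stuck-at-1: output 1 ✗
  N4 inverted output: output 0 ✓
Consistent faults: {N2 stuck-at-1, N2 inverted output, N3 stuck-at-1, N3 inverted output, N4 stuck-at-0, N4 inverted output} — 6 in all.

6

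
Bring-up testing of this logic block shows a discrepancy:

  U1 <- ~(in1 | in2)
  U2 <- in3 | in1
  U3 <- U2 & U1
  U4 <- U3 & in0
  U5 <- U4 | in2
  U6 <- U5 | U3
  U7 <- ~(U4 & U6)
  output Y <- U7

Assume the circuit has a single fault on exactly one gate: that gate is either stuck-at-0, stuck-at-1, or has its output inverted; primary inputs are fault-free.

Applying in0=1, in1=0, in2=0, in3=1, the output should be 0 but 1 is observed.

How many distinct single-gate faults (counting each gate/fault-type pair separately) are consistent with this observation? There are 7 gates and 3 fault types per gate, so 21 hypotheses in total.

Fault-free: U1=1, U2=1, U3=1, U4=1, U5=1, U6=1, U7=0 → 0. Observed 1.
  U1: stuck-at-0, inverted output ✓; others ✗
  U2: stuck-at-0, inverted output ✓; others ✗
  U3: stuck-at-0, inverted output ✓; others ✗
  U4: stuck-at-0, inverted output ✓; others ✗
  U5: none of the 3 fault types match ✗
  U6: stuck-at-0, inverted output ✓; others ✗
  U7: stuck-at-1, inverted output ✓; others ✗
Consistent faults: {U1 stuck-at-0, U1 inverted output, U2 stuck-at-0, U2 inverted output, U3 stuck-at-0, U3 inverted output, U4 stuck-at-0, U4 inverted output, U6 stuck-at-0, U6 inverted output, U7 stuck-at-1, U7 inverted output} — 12 in all.

12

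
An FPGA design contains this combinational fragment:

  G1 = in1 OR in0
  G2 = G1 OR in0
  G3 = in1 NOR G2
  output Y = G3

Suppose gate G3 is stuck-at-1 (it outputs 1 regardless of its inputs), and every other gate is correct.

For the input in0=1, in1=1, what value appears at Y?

Propagate with G3 forced: G1=1, G2=1, G3=1 [stuck-at-1].
So Y = 1. (Without the fault it would be 0.)

1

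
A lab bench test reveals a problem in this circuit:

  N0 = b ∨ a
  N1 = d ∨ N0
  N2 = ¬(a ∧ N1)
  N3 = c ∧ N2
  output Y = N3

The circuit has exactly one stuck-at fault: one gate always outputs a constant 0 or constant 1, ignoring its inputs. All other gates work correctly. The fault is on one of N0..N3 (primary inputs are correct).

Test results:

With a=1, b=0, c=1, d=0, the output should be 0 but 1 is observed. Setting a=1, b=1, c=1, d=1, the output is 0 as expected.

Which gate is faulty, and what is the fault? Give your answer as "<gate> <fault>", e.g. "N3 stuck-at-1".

Fault-free values for test 1 (a=1, b=0, c=1, d=0): N0=1, N1=1, N2=0, N3=0, giving Y=0. Observed 1.
Test 1: faults giving observed 1 are {N0 stuck-at-0, N1 stuck-at-0, N2 stuck-at-1, N3 stuck-at-1}.
Test 2 (a=1, b=1, c=1, d=1): fault-free N0=1, N1=1, N2=0, N3=0 → 0; observed 0. Eliminates N1 stuck-at-0, N2 stuck-at-1, N3 stuck-at-1.
Only N0 stuck-at-0 is consistent with every test.

N0 stuck-at-0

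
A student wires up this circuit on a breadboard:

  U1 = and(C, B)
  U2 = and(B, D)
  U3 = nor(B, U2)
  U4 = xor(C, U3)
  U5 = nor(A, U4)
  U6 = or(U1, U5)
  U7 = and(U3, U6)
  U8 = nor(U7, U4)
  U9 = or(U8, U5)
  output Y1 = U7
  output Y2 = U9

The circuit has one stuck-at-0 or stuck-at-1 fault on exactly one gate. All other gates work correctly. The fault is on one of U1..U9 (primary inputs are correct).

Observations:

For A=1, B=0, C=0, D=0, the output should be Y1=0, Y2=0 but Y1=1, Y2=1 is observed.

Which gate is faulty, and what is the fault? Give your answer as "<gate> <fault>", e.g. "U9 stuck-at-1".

U5 stuck-at-1

Fault-free values for test 1 (A=1, B=0, C=0, D=0): U1=0, U2=0, U3=1, U4=1, U5=0, U6=0, U7=0, U8=0, U9=0, giving Y1=0, Y2=0. Observed Y1=1, Y2=1.
Test 1: faults giving observed Y1=1, Y2=1 are {U5 stuck-at-1}.
Only U5 stuck-at-1 is consistent with every test.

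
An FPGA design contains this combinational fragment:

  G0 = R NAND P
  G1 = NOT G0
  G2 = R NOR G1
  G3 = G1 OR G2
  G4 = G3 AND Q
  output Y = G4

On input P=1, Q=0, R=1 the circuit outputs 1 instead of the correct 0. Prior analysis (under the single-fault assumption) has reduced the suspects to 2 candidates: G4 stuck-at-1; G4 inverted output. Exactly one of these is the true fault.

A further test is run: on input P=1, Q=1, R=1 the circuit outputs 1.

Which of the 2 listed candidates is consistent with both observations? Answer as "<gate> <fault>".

G4 stuck-at-1

Evaluate each candidate on input P=1, Q=1, R=1:
  G4 stuck-at-1: G0=0, G1=1, G2=0, G3=1, G4=1 [stuck-at-1] → 1 — matches
  G4 inverted output: G0=0, G1=1, G2=0, G3=1, G4=0 [inverted output] → 0 — eliminated
Only G4 stuck-at-1 reproduces the observed 1.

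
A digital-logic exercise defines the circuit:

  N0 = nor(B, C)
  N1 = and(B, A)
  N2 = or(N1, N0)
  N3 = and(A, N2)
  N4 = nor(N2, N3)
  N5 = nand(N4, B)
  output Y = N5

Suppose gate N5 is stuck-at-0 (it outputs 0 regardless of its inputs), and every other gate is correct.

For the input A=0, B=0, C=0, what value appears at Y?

Propagate with N5 forced: N0=1, N1=0, N2=1, N3=0, N4=0, N5=0 [stuck-at-0].
So Y = 0. (Without the fault it would be 1.)

0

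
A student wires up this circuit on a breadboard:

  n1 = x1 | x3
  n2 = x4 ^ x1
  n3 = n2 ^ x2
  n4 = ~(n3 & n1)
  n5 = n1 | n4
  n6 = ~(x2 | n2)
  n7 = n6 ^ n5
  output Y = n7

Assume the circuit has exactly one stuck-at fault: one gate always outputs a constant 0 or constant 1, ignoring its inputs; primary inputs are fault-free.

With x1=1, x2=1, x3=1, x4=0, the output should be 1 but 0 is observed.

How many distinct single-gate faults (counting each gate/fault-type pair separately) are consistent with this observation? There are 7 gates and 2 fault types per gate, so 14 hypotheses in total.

Fault-free: n1=1, n2=1, n3=0, n4=1, n5=1, n6=0, n7=1 → 1. Observed 0.
  n1 stuck-at-0: output 1 ✗
  n1 stuck-at-1: output 1 ✗
  n2 stuck-at-0: output 1 ✗
  n2 stuck-at-1: output 1 ✗
  n3 stuck-at-0: output 1 ✗
  n3 stuck-at-1: output 1 ✗
  n4 stuck-at-0: output 1 ✗
  n4 stuck-at-1: output 1 ✗
  n5 stuck-at-0: output 0 ✓
  n5 stuck-at-1: output 1 ✗
  n6 stuck-at-0: output 1 ✗
  n6 stuck-at-1: output 0 ✓
  n7 stuck-at-0: output 0 ✓
  n7 stuck-at-1: output 1 ✗
Consistent faults: {n5 stuck-at-0, n6 stuck-at-1, n7 stuck-at-0} — 3 in all.

3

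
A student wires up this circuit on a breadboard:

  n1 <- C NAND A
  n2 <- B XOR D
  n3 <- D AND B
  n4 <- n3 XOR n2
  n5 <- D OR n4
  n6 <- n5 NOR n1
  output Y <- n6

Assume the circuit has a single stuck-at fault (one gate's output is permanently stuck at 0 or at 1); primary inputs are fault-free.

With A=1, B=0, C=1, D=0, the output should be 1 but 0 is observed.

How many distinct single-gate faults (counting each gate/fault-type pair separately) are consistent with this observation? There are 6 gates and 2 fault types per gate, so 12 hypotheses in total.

Fault-free: n1=0, n2=0, n3=0, n4=0, n5=0, n6=1 → 1. Observed 0.
  n1 stuck-at-0: output 1 ✗
  n1 stuck-at-1: output 0 ✓
  n2 stuck-at-0: output 1 ✗
  n2 stuck-at-1: output 0 ✓
  n3 stuck-at-0: output 1 ✗
  n3 stuck-at-1: output 0 ✓
  n4 stuck-at-0: output 1 ✗
  n4 stuck-at-1: output 0 ✓
  n5 stuck-at-0: output 1 ✗
  n5 stuck-at-1: output 0 ✓
  n6 stuck-at-0: output 0 ✓
  n6 stuck-at-1: output 1 ✗
Consistent faults: {n1 stuck-at-1, n2 stuck-at-1, n3 stuck-at-1, n4 stuck-at-1, n5 stuck-at-1, n6 stuck-at-0} — 6 in all.

6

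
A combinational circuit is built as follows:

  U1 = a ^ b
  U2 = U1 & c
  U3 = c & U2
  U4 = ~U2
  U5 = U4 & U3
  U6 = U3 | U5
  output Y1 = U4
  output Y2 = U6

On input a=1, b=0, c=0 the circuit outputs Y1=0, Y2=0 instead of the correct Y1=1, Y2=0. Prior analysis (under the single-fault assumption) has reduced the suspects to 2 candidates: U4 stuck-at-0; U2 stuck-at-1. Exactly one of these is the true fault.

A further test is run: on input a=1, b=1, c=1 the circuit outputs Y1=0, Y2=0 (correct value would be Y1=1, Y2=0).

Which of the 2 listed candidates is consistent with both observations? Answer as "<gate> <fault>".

Evaluate each candidate on input a=1, b=1, c=1:
  U4 stuck-at-0: U1=0, U2=0, U3=0, U4=0 [stuck-at-0], U5=0, U6=0 → Y1=0, Y2=0 — matches
  U2 stuck-at-1: U1=0, U2=1 [stuck-at-1], U3=1, U4=0, U5=0, U6=1 → Y1=0, Y2=1 — eliminated
Only U4 stuck-at-0 reproduces the observed Y1=0, Y2=0.

U4 stuck-at-0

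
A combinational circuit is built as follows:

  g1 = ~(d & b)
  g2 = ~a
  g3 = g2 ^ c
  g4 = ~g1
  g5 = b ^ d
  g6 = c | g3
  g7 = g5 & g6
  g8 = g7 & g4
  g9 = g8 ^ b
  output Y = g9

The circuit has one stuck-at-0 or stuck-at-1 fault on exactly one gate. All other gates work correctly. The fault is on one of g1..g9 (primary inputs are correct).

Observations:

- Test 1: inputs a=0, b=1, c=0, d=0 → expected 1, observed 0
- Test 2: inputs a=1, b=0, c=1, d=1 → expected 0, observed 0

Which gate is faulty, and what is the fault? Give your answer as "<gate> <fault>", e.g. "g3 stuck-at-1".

Fault-free values for test 1 (a=0, b=1, c=0, d=0): g1=1, g2=1, g3=1, g4=0, g5=1, g6=1, g7=1, g8=0, g9=1, giving Y=1. Observed 0.
Test 1: faults giving observed 0 are {g1 stuck-at-0, g4 stuck-at-1, g8 stuck-at-1, g9 stuck-at-0}.
Test 2 (a=1, b=0, c=1, d=1): fault-free g1=1, g2=0, g3=1, g4=0, g5=1, g6=1, g7=1, g8=0, g9=0 → 0; observed 0. Eliminates g1 stuck-at-0, g4 stuck-at-1, g8 stuck-at-1.
Only g9 stuck-at-0 is consistent with every test.

g9 stuck-at-0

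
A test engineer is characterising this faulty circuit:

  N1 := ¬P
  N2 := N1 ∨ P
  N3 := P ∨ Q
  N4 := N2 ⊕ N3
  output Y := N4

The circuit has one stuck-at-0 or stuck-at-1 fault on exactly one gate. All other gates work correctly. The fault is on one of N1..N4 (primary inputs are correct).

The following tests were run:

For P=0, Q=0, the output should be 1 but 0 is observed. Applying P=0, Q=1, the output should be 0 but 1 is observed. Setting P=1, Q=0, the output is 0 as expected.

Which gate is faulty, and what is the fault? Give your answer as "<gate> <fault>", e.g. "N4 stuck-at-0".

Fault-free values for test 1 (P=0, Q=0): N1=1, N2=1, N3=0, N4=1, giving Y=1. Observed 0.
Test 1: faults giving observed 0 are {N1 stuck-at-0, N2 stuck-at-0, N3 stuck-at-1, N4 stuck-at-0}.
Test 2 (P=0, Q=1): fault-free N1=1, N2=1, N3=1, N4=0 → 0; observed 1. Eliminates N3 stuck-at-1, N4 stuck-at-0.
Test 3 (P=1, Q=0): fault-free N1=0, N2=1, N3=1, N4=0 → 0; observed 0. Eliminates N2 stuck-at-0.
Only N1 stuck-at-0 is consistent with every test.

N1 stuck-at-0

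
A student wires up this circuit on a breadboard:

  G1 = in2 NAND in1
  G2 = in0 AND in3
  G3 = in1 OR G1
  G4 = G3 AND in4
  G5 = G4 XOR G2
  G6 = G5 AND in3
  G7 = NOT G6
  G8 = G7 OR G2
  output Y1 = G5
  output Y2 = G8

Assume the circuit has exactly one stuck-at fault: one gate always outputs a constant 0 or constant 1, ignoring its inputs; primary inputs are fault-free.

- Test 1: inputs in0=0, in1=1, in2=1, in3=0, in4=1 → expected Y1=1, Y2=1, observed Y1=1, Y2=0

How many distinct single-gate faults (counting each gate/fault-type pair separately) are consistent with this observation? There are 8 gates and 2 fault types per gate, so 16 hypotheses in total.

3

Fault-free: G1=0, G2=0, G3=1, G4=1, G5=1, G6=0, G7=1, G8=1 → Y1=1, Y2=1. Observed Y1=1, Y2=0.
  G1: none of the 2 fault types match ✗
  G2: none of the 2 fault types match ✗
  G3: none of the 2 fault types match ✗
  G4: none of the 2 fault types match ✗
  G5: none of the 2 fault types match ✗
  G6: stuck-at-1 ✓; others ✗
  G7: stuck-at-0 ✓; others ✗
  G8: stuck-at-0 ✓; others ✗
Consistent faults: {G6 stuck-at-1, G7 stuck-at-0, G8 stuck-at-0} — 3 in all.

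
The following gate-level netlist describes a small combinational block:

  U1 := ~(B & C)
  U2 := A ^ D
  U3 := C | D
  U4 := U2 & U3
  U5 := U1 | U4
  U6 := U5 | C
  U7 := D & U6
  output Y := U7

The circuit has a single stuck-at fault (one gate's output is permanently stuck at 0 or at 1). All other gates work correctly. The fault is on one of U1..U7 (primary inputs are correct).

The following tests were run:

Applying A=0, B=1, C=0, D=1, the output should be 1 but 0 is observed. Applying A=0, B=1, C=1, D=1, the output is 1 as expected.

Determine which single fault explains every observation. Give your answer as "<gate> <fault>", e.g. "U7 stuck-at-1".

Fault-free values for test 1 (A=0, B=1, C=0, D=1): U1=1, U2=1, U3=1, U4=1, U5=1, U6=1, U7=1, giving Y=1. Observed 0.
Test 1: faults giving observed 0 are {U5 stuck-at-0, U6 stuck-at-0, U7 stuck-at-0}.
Test 2 (A=0, B=1, C=1, D=1): fault-free U1=0, U2=1, U3=1, U4=1, U5=1, U6=1, U7=1 → 1; observed 1. Eliminates U6 stuck-at-0, U7 stuck-at-0.
Only U5 stuck-at-0 is consistent with every test.

U5 stuck-at-0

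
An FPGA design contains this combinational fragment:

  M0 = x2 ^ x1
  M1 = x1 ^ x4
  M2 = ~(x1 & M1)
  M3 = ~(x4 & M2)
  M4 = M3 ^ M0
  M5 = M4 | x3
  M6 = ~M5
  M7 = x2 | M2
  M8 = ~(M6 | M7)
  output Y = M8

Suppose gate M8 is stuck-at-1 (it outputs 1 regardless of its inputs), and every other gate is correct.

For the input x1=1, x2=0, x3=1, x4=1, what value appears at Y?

1

Propagate with M8 forced: M0=1, M1=0, M2=1, M3=0, M4=1, M5=1, M6=0, M7=1, M8=1 [stuck-at-1].
So Y = 1. (Without the fault it would be 0.)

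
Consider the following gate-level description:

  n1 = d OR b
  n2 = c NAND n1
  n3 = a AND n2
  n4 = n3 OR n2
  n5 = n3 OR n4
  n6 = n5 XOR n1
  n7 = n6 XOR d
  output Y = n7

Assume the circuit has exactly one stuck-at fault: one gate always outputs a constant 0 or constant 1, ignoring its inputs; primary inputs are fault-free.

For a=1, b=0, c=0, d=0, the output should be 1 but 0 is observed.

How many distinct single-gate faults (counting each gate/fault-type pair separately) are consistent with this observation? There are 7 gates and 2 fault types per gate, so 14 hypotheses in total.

5

Fault-free: n1=0, n2=1, n3=1, n4=1, n5=1, n6=1, n7=1 → 1. Observed 0.
  n1 stuck-at-0: output 1 ✗
  n1 stuck-at-1: output 0 ✓
  n2 stuck-at-0: output 0 ✓
  n2 stuck-at-1: output 1 ✗
  n3 stuck-at-0: output 1 ✗
  n3 stuck-at-1: output 1 ✗
  n4 stuck-at-0: output 1 ✗
  n4 stuck-at-1: output 1 ✗
  n5 stuck-at-0: output 0 ✓
  n5 stuck-at-1: output 1 ✗
  n6 stuck-at-0: output 0 ✓
  n6 stuck-at-1: output 1 ✗
  n7 stuck-at-0: output 0 ✓
  n7 stuck-at-1: output 1 ✗
Consistent faults: {n1 stuck-at-1, n2 stuck-at-0, n5 stuck-at-0, n6 stuck-at-0, n7 stuck-at-0} — 5 in all.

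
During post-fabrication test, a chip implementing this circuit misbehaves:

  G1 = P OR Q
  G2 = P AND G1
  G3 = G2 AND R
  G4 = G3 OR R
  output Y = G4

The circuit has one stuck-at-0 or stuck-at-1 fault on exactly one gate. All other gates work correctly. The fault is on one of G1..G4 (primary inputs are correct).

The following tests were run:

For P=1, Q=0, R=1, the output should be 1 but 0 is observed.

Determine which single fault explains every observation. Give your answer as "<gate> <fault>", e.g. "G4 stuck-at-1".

Fault-free values for test 1 (P=1, Q=0, R=1): G1=1, G2=1, G3=1, G4=1, giving Y=1. Observed 0.
Test 1: faults giving observed 0 are {G4 stuck-at-0}.
Only G4 stuck-at-0 is consistent with every test.

G4 stuck-at-0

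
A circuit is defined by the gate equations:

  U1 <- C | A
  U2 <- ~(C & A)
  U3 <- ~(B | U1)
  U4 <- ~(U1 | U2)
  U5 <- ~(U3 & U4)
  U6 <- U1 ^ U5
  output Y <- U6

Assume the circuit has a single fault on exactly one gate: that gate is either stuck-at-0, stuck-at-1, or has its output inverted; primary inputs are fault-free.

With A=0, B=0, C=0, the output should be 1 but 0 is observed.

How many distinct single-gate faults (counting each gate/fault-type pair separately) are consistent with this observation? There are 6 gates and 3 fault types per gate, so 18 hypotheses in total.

Fault-free: U1=0, U2=1, U3=1, U4=0, U5=1, U6=1 → 1. Observed 0.
  U1: stuck-at-1, inverted output ✓; others ✗
  U2: stuck-at-0, inverted output ✓; others ✗
  U3: none of the 3 fault types match ✗
  U4: stuck-at-1, inverted output ✓; others ✗
  U5: stuck-at-0, inverted output ✓; others ✗
  U6: stuck-at-0, inverted output ✓; others ✗
Consistent faults: {U1 stuck-at-1, U1 inverted output, U2 stuck-at-0, U2 inverted output, U4 stuck-at-1, U4 inverted output, U5 stuck-at-0, U5 inverted output, U6 stuck-at-0, U6 inverted output} — 10 in all.

10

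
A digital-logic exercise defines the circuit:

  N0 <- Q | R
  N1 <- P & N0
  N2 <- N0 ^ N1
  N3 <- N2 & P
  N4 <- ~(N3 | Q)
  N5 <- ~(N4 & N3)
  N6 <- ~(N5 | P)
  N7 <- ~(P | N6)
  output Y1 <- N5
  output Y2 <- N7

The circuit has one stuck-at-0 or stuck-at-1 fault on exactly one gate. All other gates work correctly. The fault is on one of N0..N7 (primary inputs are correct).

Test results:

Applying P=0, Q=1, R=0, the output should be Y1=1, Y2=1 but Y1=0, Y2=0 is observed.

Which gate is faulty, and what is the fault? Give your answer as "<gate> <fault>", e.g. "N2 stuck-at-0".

Fault-free values for test 1 (P=0, Q=1, R=0): N0=1, N1=0, N2=1, N3=0, N4=0, N5=1, N6=0, N7=1, giving Y1=1, Y2=1. Observed Y1=0, Y2=0.
Test 1: faults giving observed Y1=0, Y2=0 are {N5 stuck-at-0}.
Only N5 stuck-at-0 is consistent with every test.

N5 stuck-at-0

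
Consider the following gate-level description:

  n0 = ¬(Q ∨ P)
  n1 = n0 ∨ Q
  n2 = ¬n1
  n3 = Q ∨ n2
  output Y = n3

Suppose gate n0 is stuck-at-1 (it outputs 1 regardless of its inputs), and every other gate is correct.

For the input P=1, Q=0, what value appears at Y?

0

Propagate with n0 forced: n0=1 [stuck-at-1], n1=1, n2=0, n3=0.
So Y = 0. (Without the fault it would be 1.)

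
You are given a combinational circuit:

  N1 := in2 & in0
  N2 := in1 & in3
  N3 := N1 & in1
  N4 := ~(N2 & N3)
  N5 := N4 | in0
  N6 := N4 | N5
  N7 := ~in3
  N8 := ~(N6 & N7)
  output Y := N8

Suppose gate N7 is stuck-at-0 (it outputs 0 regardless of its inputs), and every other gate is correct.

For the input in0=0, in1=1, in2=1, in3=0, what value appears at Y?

1

Propagate with N7 forced: N1=0, N2=0, N3=0, N4=1, N5=1, N6=1, N7=0 [stuck-at-0], N8=1.
So Y = 1. (Without the fault it would be 0.)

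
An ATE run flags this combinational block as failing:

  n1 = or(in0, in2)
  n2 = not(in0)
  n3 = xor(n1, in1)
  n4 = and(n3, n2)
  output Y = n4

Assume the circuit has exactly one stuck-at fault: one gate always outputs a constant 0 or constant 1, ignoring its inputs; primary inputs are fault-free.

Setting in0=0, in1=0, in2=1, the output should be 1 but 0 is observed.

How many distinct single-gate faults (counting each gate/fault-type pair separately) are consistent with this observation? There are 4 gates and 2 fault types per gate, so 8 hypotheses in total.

4

Fault-free: n1=1, n2=1, n3=1, n4=1 → 1. Observed 0.
  n1 stuck-at-0: output 0 ✓
  n1 stuck-at-1: output 1 ✗
  n2 stuck-at-0: output 0 ✓
  n2 stuck-at-1: output 1 ✗
  n3 stuck-at-0: output 0 ✓
  n3 stuck-at-1: output 1 ✗
  n4 stuck-at-0: output 0 ✓
  n4 stuck-at-1: output 1 ✗
Consistent faults: {n1 stuck-at-0, n2 stuck-at-0, n3 stuck-at-0, n4 stuck-at-0} — 4 in all.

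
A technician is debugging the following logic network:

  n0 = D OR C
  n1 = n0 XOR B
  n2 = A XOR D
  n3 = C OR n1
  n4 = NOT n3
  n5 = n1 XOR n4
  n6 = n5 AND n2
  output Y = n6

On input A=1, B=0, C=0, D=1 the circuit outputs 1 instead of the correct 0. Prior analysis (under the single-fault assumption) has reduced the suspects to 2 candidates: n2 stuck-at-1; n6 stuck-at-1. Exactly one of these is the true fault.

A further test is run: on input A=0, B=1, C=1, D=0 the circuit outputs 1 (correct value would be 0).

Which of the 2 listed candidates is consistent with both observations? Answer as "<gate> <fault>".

Evaluate each candidate on input A=0, B=1, C=1, D=0:
  n2 stuck-at-1: n0=1, n1=0, n2=1 [stuck-at-1], n3=1, n4=0, n5=0, n6=0 → 0 — eliminated
  n6 stuck-at-1: n0=1, n1=0, n2=0, n3=1, n4=0, n5=0, n6=1 [stuck-at-1] → 1 — matches
Only n6 stuck-at-1 reproduces the observed 1.

n6 stuck-at-1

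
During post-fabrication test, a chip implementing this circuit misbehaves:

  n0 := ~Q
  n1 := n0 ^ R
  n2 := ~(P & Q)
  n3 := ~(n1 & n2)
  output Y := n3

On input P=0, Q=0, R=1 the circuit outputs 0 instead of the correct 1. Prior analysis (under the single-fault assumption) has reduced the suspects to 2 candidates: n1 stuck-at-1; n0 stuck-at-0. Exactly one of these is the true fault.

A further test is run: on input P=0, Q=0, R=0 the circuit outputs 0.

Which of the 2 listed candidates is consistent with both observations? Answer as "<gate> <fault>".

n1 stuck-at-1

Evaluate each candidate on input P=0, Q=0, R=0:
  n1 stuck-at-1: n0=1, n1=1 [stuck-at-1], n2=1, n3=0 → 0 — matches
  n0 stuck-at-0: n0=0 [stuck-at-0], n1=0, n2=1, n3=1 → 1 — eliminated
Only n1 stuck-at-1 reproduces the observed 0.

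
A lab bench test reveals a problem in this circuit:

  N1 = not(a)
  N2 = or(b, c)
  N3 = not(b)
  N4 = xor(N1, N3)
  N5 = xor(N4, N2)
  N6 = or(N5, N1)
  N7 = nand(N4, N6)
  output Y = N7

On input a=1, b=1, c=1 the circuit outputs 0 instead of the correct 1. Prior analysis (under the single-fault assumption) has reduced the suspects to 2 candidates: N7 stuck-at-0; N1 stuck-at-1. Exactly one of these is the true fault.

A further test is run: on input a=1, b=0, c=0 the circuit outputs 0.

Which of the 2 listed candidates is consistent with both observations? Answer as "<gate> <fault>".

N7 stuck-at-0

Evaluate each candidate on input a=1, b=0, c=0:
  N7 stuck-at-0: N1=0, N2=0, N3=1, N4=1, N5=1, N6=1, N7=0 [stuck-at-0] → 0 — matches
  N1 stuck-at-1: N1=1 [stuck-at-1], N2=0, N3=1, N4=0, N5=0, N6=1, N7=1 → 1 — eliminated
Only N7 stuck-at-0 reproduces the observed 0.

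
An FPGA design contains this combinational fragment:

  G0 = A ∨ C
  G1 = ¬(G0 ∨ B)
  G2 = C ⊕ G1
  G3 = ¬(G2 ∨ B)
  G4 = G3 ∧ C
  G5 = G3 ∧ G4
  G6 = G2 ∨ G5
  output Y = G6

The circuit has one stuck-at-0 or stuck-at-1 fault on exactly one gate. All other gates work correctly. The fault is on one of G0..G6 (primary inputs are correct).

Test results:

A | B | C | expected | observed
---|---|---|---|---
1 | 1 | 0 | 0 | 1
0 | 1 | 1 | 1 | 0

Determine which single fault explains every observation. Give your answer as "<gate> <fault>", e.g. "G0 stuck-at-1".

G1 stuck-at-1

Fault-free values for test 1 (A=1, B=1, C=0): G0=1, G1=0, G2=0, G3=0, G4=0, G5=0, G6=0, giving Y=0. Observed 1.
Test 1: faults giving observed 1 are {G1 stuck-at-1, G2 stuck-at-1, G5 stuck-at-1, G6 stuck-at-1}.
Test 2 (A=0, B=1, C=1): fault-free G0=1, G1=0, G2=1, G3=0, G4=0, G5=0, G6=1 → 1; observed 0. Eliminates G2 stuck-at-1, G5 stuck-at-1, G6 stuck-at-1.
Only G1 stuck-at-1 is consistent with every test.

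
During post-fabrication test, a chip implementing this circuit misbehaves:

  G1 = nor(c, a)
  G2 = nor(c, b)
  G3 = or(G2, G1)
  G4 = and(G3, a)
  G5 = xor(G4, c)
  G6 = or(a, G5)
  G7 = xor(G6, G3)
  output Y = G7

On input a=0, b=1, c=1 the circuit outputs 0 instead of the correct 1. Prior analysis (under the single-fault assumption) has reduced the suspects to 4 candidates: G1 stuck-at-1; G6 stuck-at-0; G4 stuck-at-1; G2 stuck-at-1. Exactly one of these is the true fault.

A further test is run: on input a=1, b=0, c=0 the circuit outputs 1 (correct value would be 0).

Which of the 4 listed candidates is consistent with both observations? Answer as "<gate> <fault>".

Evaluate each candidate on input a=1, b=0, c=0:
  G1 stuck-at-1: G1=1 [stuck-at-1], G2=1, G3=1, G4=1, G5=1, G6=1, G7=0 → 0 — eliminated
  G6 stuck-at-0: G1=0, G2=1, G3=1, G4=1, G5=1, G6=0 [stuck-at-0], G7=1 → 1 — matches
  G4 stuck-at-1: G1=0, G2=1, G3=1, G4=1 [stuck-at-1], G5=1, G6=1, G7=0 → 0 — eliminated
  G2 stuck-at-1: G1=0, G2=1 [stuck-at-1], G3=1, G4=1, G5=1, G6=1, G7=0 → 0 — eliminated
Only G6 stuck-at-0 reproduces the observed 1.

G6 stuck-at-0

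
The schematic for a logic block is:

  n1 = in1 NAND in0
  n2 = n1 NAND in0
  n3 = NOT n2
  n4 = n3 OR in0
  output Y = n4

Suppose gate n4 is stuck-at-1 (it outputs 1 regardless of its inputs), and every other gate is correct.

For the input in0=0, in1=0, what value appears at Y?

1

Propagate with n4 forced: n1=1, n2=1, n3=0, n4=1 [stuck-at-1].
So Y = 1. (Without the fault it would be 0.)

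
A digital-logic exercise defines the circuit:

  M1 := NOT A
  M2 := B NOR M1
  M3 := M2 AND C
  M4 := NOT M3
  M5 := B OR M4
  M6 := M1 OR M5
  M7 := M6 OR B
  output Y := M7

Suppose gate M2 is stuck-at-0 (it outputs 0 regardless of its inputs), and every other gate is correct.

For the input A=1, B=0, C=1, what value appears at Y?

Propagate with M2 forced: M1=0, M2=0 [stuck-at-0], M3=0, M4=1, M5=1, M6=1, M7=1.
So Y = 1. (Without the fault it would be 0.)

1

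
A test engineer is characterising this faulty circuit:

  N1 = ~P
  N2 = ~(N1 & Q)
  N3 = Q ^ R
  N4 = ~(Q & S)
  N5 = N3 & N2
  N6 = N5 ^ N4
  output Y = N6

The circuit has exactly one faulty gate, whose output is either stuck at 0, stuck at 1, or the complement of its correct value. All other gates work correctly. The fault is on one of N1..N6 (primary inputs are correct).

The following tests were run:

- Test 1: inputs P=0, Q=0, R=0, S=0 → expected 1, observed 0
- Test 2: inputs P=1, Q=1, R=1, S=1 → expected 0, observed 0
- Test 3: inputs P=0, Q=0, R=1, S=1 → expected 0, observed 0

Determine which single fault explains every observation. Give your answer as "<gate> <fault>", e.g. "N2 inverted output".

N6 stuck-at-0

Fault-free values for test 1 (P=0, Q=0, R=0, S=0): N1=1, N2=1, N3=0, N4=1, N5=0, N6=1, giving Y=1. Observed 0.
Test 1: faults giving observed 0 are {N3 stuck-at-1, N3 inverted output, N4 stuck-at-0, N4 inverted output, N5 stuck-at-1, N5 inverted output, N6 stuck-at-0, N6 inverted output}.
Test 2 (P=1, Q=1, R=1, S=1): fault-free N1=0, N2=1, N3=0, N4=0, N5=0, N6=0 → 0; observed 0. Eliminates N3 stuck-at-1, N3 inverted output, N4 inverted output, N5 stuck-at-1, N5 inverted output, N6 inverted output.
Test 3 (P=0, Q=0, R=1, S=1): fault-free N1=1, N2=1, N3=1, N4=1, N5=1, N6=0 → 0; observed 0. Eliminates N4 stuck-at-0.
Only N6 stuck-at-0 is consistent with every test.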